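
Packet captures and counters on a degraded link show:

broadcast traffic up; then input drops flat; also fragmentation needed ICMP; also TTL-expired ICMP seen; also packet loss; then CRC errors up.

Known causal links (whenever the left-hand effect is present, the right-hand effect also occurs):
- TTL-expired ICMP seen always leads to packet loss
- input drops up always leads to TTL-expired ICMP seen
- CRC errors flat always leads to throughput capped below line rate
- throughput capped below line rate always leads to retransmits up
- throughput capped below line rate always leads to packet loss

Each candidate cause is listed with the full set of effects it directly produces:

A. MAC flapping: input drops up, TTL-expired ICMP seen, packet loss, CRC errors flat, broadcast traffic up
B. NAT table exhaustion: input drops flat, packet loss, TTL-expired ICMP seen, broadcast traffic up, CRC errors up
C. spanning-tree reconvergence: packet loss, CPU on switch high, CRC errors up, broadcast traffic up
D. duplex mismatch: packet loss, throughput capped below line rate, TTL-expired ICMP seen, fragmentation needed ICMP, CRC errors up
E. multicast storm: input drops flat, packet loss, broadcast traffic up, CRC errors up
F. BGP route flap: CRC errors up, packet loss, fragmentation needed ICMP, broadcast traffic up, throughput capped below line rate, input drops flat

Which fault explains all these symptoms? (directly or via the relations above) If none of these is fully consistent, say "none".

none

Testing each hypothesis:
(A) MAC flapping — broadcast traffic up yes; input drops flat NO; fragmentation needed ICMP NO; TTL-expired ICMP seen yes; packet loss yes; CRC errors up NO
(B) NAT table exhaustion — broadcast traffic up yes; input drops flat yes; fragmentation needed ICMP NO; TTL-expired ICMP seen yes; packet loss yes; CRC errors up yes
(C) spanning-tree reconvergence — does not account for input drops flat, fragmentation needed ICMP, TTL-expired ICMP seen
(D) duplex mismatch — broadcast traffic up NO; input drops flat NO; fragmentation needed ICMP yes; TTL-expired ICMP seen yes; packet loss yes; CRC errors up yes
(E) multicast storm — does not account for fragmentation needed ICMP, TTL-expired ICMP seen
(F) BGP route flap — does not account for TTL-expired ICMP seen
Every candidate fails on at least one observation.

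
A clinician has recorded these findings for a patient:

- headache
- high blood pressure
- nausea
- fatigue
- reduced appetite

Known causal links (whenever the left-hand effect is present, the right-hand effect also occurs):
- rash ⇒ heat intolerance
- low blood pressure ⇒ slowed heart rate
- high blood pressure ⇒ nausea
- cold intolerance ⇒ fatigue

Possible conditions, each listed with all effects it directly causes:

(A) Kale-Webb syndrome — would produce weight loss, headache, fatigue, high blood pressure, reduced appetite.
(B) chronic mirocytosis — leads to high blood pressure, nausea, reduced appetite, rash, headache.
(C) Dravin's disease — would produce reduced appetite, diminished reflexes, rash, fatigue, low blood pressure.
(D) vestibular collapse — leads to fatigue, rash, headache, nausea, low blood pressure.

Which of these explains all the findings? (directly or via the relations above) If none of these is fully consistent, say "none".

A

For each candidate, compare predicted effects to what was observed:
(A) Kale-Webb syndrome — accounts for every observation (nausea through high blood pressure → nausea)
(B) chronic mirocytosis — headache ✓; high blood pressure ✓; nausea ✓; fatigue ✗; reduced appetite ✓
(C) Dravin's disease — headache ✗; high blood pressure ✗; nausea ✗; fatigue ✓; reduced appetite ✓
(D) vestibular collapse — headache ✓; high blood pressure ✗; nausea ✓; fatigue ✓; reduced appetite ✗
(A) is the only candidate with no mismatches.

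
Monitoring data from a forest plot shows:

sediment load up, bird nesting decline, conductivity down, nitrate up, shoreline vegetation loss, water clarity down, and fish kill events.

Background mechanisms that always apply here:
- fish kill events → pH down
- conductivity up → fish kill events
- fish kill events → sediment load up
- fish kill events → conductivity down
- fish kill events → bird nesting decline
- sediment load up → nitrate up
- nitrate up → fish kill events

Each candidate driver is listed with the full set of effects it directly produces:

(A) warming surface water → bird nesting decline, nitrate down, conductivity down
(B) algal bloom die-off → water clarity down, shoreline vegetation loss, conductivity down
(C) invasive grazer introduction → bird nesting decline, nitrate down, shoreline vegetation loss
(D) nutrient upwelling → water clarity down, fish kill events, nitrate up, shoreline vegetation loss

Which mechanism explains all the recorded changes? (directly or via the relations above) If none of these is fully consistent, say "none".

For each candidate, compare predicted effects to what was observed:
(A) warming surface water — sediment load up miss; bird nesting decline match; conductivity down match; nitrate up miss; shoreline vegetation loss miss; water clarity down miss; fish kill events miss
(B) algal bloom die-off — does not account for sediment load up, bird nesting decline, nitrate up, fish kill events
(C) invasive grazer introduction — fails on sediment load up, conductivity down, nitrate up, water clarity down, fish kill events (predicts nitrate down, not nitrate up)
(D) nutrient upwelling — accounts for every observation (sediment load up via fish kill events → sediment load up)
(D) alone accounts for all the evidence.

D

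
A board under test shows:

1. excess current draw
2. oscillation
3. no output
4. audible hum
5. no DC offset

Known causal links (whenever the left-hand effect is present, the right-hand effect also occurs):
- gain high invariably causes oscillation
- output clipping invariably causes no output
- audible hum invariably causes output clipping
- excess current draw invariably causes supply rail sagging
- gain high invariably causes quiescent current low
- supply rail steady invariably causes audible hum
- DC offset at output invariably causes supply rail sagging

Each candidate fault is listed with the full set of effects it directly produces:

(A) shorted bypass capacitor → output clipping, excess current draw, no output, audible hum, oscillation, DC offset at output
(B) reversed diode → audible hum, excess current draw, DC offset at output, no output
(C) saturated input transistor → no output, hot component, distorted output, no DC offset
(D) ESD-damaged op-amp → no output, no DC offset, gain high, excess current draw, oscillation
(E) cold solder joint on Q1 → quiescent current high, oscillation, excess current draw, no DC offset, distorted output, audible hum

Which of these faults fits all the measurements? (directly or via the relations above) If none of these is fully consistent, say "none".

E

Per-candidate check:
(A) shorted bypass capacitor — excess current draw yes; oscillation yes; no output yes; audible hum yes; no DC offset NO
(B) reversed diode — excess current draw yes; oscillation NO; no output yes; audible hum yes; no DC offset NO
(C) saturated input transistor — excess current draw NO; oscillation NO; no output yes; audible hum NO; no DC offset yes
(D) ESD-damaged op-amp — excess current draw yes; oscillation yes; no output yes; audible hum NO; no DC offset yes
(E) cold solder joint on Q1 — accounts for every observation (no output through audible hum → output clipping → no output)
(E) alone accounts for all the evidence.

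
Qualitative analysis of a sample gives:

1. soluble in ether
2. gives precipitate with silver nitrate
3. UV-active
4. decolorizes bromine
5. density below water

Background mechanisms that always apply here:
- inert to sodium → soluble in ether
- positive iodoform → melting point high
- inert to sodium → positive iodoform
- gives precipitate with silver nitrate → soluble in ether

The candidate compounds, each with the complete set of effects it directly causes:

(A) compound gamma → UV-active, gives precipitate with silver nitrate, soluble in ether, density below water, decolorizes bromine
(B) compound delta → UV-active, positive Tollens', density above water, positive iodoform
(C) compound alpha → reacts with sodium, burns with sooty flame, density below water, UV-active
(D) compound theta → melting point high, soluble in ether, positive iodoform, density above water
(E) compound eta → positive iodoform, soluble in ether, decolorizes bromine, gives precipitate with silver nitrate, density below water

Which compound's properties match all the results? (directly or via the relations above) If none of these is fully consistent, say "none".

A

Per-candidate check:
(A) compound gamma — soluble in ether +; gives precipitate with silver nitrate +; UV-active +; decolorizes bromine +; density below water +
(B) compound delta — soluble in ether -; gives precipitate with silver nitrate -; UV-active +; decolorizes bromine -; density below water -
(C) compound alpha — soluble in ether -; gives precipitate with silver nitrate -; UV-active +; decolorizes bromine -; density below water +
(D) compound theta — fails on gives precipitate with silver nitrate, UV-active, decolorizes bromine, density below water (predicts density above water, not density below water)
(E) compound eta — does not account for UV-active
(A) is the only candidate with no mismatches.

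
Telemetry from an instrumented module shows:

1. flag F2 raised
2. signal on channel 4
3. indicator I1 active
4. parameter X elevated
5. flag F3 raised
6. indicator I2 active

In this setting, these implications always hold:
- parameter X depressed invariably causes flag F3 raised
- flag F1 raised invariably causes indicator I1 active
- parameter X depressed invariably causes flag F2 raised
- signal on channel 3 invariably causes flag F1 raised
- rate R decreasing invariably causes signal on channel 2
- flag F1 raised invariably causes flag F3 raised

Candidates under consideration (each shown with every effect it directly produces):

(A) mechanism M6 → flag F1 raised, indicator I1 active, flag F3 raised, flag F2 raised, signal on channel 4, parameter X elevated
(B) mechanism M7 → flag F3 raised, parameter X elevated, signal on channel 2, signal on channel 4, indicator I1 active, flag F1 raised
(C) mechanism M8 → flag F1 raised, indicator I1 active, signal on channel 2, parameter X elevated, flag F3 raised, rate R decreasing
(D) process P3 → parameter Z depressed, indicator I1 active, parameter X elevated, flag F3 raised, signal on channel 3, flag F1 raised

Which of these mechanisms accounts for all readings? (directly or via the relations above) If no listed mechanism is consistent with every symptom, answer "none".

Checking each candidate against the observations:
(A) mechanism M6 — does not account for indicator I2 active
(B) mechanism M7 — does not account for flag F2 raised, indicator I2 active
(C) mechanism M8 — flag F2 raised miss; signal on channel 4 miss; indicator I1 active match; parameter X elevated match; flag F3 raised match; indicator I2 active miss
(D) process P3 — does not account for flag F2 raised, signal on channel 4, indicator I2 active
No candidate is consistent with all observations.

none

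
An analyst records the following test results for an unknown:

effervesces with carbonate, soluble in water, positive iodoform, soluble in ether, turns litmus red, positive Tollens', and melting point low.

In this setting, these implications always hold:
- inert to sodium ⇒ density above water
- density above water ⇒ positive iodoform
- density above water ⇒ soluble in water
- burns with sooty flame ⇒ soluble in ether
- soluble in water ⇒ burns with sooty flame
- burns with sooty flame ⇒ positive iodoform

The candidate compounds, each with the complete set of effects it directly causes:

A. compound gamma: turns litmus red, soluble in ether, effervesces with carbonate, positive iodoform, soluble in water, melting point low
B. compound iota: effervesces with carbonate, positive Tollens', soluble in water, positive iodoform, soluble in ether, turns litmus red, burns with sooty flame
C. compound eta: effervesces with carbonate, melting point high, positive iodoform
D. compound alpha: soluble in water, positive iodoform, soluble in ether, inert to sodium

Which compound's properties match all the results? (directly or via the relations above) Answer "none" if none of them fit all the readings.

none

Per-candidate check:
(A) compound gamma — effervesces with carbonate ✓; soluble in water ✓; positive iodoform ✓; soluble in ether ✓; turns litmus red ✓; positive Tollens' ✗; melting point low ✓
(B) compound iota — effervesces with carbonate ✓; soluble in water ✓; positive iodoform ✓; soluble in ether ✓; turns litmus red ✓; positive Tollens' ✓; melting point low ✗
(C) compound eta — fails on soluble in water, soluble in ether, turns litmus red, positive Tollens', melting point low (predicts melting point high, not melting point low)
(D) compound alpha — does not account for effervesces with carbonate, turns litmus red, positive Tollens', melting point low
Every candidate fails on at least one observation.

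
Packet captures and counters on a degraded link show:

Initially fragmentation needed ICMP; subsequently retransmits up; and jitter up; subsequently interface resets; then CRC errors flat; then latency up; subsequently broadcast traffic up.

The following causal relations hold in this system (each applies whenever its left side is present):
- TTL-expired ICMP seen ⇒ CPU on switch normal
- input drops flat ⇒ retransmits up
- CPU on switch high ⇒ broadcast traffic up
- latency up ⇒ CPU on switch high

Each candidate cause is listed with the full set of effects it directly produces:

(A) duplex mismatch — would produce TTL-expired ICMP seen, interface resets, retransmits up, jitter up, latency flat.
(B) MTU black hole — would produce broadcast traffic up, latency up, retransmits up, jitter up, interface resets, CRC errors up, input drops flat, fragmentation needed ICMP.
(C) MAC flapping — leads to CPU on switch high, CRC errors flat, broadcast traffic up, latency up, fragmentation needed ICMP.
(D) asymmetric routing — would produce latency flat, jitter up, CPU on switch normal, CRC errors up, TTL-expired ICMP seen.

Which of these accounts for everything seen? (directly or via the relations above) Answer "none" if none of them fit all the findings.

none

For each candidate, compare predicted effects to what was observed:
(A) duplex mismatch — fragmentation needed ICMP ✗; retransmits up ✓; jitter up ✓; interface resets ✓; CRC errors flat ✗; latency up ✗; broadcast traffic up ✗
(B) MTU black hole — fails on CRC errors flat (predicts CRC errors up, not CRC errors flat)
(C) MAC flapping — fragmentation needed ICMP ✓; retransmits up ✗; jitter up ✗; interface resets ✗; CRC errors flat ✓; latency up ✓; broadcast traffic up ✓
(D) asymmetric routing — fragmentation needed ICMP ✗; retransmits up ✗; jitter up ✓; interface resets ✗; CRC errors flat ✗; latency up ✗; broadcast traffic up ✗
None of the listed candidates fits everything.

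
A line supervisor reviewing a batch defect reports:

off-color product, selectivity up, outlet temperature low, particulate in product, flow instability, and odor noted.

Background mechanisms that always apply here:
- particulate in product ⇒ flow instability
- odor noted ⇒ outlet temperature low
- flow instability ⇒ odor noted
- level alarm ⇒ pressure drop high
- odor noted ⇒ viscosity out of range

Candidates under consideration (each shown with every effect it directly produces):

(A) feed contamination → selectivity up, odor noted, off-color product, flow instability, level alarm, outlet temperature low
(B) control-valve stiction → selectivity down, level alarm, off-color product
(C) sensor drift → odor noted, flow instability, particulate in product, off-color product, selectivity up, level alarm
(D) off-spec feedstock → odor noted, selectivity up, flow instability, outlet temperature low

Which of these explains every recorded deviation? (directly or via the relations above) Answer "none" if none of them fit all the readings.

Checking each candidate against the observations:
(A) feed contamination — off-color product +; selectivity up +; outlet temperature low +; particulate in product -; flow instability +; odor noted +
(B) control-valve stiction — off-color product +; selectivity up -; outlet temperature low -; particulate in product -; flow instability -; odor noted -
(C) sensor drift — off-color product +; selectivity up +; outlet temperature low + (by odor noted → outlet temperature low); particulate in product +; flow instability +; odor noted +
(D) off-spec feedstock — does not account for off-color product, particulate in product
(C) alone accounts for all the evidence.

C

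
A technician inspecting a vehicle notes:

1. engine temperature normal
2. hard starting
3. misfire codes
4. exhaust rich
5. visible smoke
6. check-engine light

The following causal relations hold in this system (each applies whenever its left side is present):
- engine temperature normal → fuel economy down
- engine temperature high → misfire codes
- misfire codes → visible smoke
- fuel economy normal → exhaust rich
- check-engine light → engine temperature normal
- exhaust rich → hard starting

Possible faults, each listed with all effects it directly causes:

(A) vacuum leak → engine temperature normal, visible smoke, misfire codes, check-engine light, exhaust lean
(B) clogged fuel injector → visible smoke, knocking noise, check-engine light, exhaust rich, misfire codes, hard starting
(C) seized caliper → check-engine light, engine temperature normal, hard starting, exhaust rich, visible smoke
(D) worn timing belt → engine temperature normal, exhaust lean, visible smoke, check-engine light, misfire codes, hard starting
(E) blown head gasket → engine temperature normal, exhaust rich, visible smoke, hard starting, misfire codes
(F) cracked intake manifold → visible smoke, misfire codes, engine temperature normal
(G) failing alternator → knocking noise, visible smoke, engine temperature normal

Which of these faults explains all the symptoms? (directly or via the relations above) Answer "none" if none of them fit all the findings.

Per-candidate check:
(A) vacuum leak — fails on hard starting, exhaust rich (predicts exhaust lean, not exhaust rich)
(B) clogged fuel injector — accounts for every observation (engine temperature normal by check-engine light → engine temperature normal)
(C) seized caliper — engine temperature normal yes; hard starting yes; misfire codes NO; exhaust rich yes; visible smoke yes; check-engine light yes
(D) worn timing belt — engine temperature normal yes; hard starting yes; misfire codes yes; exhaust rich NO; visible smoke yes; check-engine light yes
(E) blown head gasket — does not account for check-engine light
(F) cracked intake manifold — engine temperature normal yes; hard starting NO; misfire codes yes; exhaust rich NO; visible smoke yes; check-engine light NO
(G) failing alternator — engine temperature normal yes; hard starting NO; misfire codes NO; exhaust rich NO; visible smoke yes; check-engine light NO
(B) alone accounts for all the evidence.

B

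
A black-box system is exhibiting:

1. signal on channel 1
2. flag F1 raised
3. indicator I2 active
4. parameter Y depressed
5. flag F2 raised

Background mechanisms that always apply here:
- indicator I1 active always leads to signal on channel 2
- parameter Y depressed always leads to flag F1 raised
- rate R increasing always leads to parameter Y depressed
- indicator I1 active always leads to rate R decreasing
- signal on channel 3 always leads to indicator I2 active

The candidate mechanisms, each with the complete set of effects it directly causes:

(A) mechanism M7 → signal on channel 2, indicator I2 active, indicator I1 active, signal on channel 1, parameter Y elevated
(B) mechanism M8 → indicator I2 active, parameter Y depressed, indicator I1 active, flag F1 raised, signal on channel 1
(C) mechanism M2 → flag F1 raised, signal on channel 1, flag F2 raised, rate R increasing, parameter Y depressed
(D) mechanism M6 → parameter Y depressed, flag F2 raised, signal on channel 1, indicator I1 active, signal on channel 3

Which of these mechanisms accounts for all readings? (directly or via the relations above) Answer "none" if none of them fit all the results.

Per-candidate check:
(A) mechanism M7 — signal on channel 1 match; flag F1 raised miss; indicator I2 active match; parameter Y depressed miss; flag F2 raised miss
(B) mechanism M8 — signal on channel 1 match; flag F1 raised match; indicator I2 active match; parameter Y depressed match; flag F2 raised miss
(C) mechanism M2 — does not account for indicator I2 active
(D) mechanism M6 — signal on channel 1 match; flag F1 raised match (via parameter Y depressed → flag F1 raised); indicator I2 active match (via signal on channel 3 → indicator I2 active); parameter Y depressed match; flag F2 raised match
Only (D) is consistent with every observation.

D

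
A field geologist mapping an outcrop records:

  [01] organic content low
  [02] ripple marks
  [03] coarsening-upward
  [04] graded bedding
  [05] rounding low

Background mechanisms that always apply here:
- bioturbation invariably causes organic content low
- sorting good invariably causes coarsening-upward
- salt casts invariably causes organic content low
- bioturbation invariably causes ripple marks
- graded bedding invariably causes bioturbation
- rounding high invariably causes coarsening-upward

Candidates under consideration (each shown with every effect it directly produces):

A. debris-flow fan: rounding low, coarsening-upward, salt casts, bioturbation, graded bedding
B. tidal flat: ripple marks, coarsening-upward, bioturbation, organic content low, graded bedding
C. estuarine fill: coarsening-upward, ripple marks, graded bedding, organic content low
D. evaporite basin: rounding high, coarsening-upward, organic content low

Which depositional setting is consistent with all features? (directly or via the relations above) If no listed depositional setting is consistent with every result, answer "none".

A

Checking each candidate against the observations:
(A) debris-flow fan — accounts for every observation (organic content low through salt casts → organic content low)
(B) tidal flat — organic content low ✓; ripple marks ✓; coarsening-upward ✓; graded bedding ✓; rounding low ✗
(C) estuarine fill — does not account for rounding low
(D) evaporite basin — organic content low ✓; ripple marks ✗; coarsening-upward ✓; graded bedding ✗; rounding low ✗
(A) is the only candidate with no mismatches.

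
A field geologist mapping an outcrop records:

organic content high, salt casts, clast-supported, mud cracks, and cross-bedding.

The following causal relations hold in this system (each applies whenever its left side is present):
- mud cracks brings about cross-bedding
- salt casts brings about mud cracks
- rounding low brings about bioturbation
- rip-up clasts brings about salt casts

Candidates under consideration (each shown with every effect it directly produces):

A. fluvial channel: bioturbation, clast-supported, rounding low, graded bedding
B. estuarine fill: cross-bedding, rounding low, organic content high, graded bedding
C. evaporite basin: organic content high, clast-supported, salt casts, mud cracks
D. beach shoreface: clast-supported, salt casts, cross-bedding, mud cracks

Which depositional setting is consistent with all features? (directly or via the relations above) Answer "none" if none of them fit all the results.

Per-candidate check:
(A) fluvial channel — organic content high ✗; salt casts ✗; clast-supported ✓; mud cracks ✗; cross-bedding ✗
(B) estuarine fill — does not account for salt casts, clast-supported, mud cracks
(C) evaporite basin — organic content high ✓; salt casts ✓; clast-supported ✓; mud cracks ✓; cross-bedding ✓ (through mud cracks → cross-bedding)
(D) beach shoreface — organic content high ✗; salt casts ✓; clast-supported ✓; mud cracks ✓; cross-bedding ✓
(C) alone accounts for all the evidence.

C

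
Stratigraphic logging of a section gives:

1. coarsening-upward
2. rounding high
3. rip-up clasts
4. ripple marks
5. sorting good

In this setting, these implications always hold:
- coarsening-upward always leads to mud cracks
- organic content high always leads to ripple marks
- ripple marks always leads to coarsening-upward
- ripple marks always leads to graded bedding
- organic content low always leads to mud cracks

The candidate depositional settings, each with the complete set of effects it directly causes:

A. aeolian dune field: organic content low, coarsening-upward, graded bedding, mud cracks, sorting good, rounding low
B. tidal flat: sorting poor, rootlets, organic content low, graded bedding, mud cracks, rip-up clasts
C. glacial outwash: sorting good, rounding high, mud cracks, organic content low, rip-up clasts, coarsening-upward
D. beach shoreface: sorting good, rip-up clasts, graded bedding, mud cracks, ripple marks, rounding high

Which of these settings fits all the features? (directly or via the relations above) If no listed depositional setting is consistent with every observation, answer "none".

D

Checking each candidate against the observations:
(A) aeolian dune field — coarsening-upward match; rounding high miss; rip-up clasts miss; ripple marks miss; sorting good match
(B) tidal flat — fails on coarsening-upward, rounding high, ripple marks, sorting good (predicts sorting poor, not sorting good)
(C) glacial outwash — coarsening-upward match; rounding high match; rip-up clasts match; ripple marks miss; sorting good match
(D) beach shoreface — coarsening-upward match (via ripple marks → coarsening-upward); rounding high match; rip-up clasts match; ripple marks match; sorting good match
(D) alone accounts for all the evidence.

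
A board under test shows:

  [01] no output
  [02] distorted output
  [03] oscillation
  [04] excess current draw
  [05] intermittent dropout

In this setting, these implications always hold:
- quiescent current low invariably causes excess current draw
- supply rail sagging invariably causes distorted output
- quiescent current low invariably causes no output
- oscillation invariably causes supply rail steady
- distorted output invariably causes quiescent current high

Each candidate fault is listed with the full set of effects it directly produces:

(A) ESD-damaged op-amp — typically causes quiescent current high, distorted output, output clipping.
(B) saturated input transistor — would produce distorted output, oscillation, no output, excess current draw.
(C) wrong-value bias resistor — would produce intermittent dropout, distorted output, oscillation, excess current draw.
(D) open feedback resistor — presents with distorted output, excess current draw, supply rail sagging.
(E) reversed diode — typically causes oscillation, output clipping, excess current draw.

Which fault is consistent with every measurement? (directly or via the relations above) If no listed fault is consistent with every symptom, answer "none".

Checking each candidate against the observations:
(A) ESD-damaged op-amp — no output ✗; distorted output ✓; oscillation ✗; excess current draw ✗; intermittent dropout ✗
(B) saturated input transistor — does not account for intermittent dropout
(C) wrong-value bias resistor — no output ✗; distorted output ✓; oscillation ✓; excess current draw ✓; intermittent dropout ✓
(D) open feedback resistor — no output ✗; distorted output ✓; oscillation ✗; excess current draw ✓; intermittent dropout ✗
(E) reversed diode — no output ✗; distorted output ✗; oscillation ✓; excess current draw ✓; intermittent dropout ✗
Every candidate fails on at least one observation.

none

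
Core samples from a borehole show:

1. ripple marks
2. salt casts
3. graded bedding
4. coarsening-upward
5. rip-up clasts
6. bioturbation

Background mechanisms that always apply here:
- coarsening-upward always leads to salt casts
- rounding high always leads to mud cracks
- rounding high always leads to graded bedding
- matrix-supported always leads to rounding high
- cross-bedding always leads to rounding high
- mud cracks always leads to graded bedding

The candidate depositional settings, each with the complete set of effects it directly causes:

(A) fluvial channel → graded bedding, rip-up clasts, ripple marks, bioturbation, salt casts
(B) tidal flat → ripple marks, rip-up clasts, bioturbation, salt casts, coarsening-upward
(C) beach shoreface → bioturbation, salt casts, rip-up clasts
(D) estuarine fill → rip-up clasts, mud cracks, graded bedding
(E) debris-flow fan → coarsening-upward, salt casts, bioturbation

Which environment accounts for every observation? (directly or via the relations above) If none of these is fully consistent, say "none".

Testing each hypothesis:
(A) fluvial channel — does not account for coarsening-upward
(B) tidal flat — ripple marks +; salt casts +; graded bedding -; coarsening-upward +; rip-up clasts +; bioturbation +
(C) beach shoreface — does not account for ripple marks, graded bedding, coarsening-upward
(D) estuarine fill — does not account for ripple marks, salt casts, coarsening-upward, bioturbation
(E) debris-flow fan — does not account for ripple marks, graded bedding, rip-up clasts
None of the listed candidates fits everything.

none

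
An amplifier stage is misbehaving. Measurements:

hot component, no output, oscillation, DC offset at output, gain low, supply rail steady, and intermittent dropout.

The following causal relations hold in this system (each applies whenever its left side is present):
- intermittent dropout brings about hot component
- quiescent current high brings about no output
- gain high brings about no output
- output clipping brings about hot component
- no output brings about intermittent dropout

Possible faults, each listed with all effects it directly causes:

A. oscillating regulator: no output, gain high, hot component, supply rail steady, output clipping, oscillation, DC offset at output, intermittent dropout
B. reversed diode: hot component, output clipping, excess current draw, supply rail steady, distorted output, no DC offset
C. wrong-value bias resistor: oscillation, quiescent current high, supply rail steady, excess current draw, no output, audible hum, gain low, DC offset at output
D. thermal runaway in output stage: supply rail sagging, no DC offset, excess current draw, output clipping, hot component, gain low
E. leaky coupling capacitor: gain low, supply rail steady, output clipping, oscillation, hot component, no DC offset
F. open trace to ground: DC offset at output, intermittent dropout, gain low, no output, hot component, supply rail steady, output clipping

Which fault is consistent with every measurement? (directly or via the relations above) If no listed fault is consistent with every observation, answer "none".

C

For each candidate, compare predicted effects to what was observed:
(A) oscillating regulator — fails on gain low (predicts gain high, not gain low)
(B) reversed diode — fails on no output, oscillation, DC offset at output, gain low, intermittent dropout (predicts no DC offset, not DC offset at output)
(C) wrong-value bias resistor — accounts for every observation (hot component by no output → intermittent dropout → hot component)
(D) thermal runaway in output stage — hot component +; no output -; oscillation -; DC offset at output -; gain low +; supply rail steady -; intermittent dropout -
(E) leaky coupling capacitor — fails on no output, DC offset at output, intermittent dropout (predicts no DC offset, not DC offset at output)
(F) open trace to ground — hot component +; no output +; oscillation -; DC offset at output +; gain low +; supply rail steady +; intermittent dropout +
(C) is the only candidate with no mismatches.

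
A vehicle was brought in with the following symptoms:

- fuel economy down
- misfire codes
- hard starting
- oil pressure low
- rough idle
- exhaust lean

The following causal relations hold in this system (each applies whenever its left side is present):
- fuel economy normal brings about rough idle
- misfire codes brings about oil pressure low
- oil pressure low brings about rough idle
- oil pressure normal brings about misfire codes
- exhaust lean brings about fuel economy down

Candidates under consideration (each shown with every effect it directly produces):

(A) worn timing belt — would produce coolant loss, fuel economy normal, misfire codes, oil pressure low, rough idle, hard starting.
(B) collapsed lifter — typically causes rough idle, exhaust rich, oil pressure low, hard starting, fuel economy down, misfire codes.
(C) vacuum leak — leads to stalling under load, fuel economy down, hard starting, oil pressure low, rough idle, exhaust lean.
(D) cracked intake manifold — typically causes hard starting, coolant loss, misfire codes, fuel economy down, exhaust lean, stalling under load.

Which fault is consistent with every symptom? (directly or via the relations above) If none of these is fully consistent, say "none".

D

Testing each hypothesis:
(A) worn timing belt — fuel economy down NO; misfire codes yes; hard starting yes; oil pressure low yes; rough idle yes; exhaust lean NO
(B) collapsed lifter — fuel economy down yes; misfire codes yes; hard starting yes; oil pressure low yes; rough idle yes; exhaust lean NO
(C) vacuum leak — fuel economy down yes; misfire codes NO; hard starting yes; oil pressure low yes; rough idle yes; exhaust lean yes
(D) cracked intake manifold — fuel economy down yes; misfire codes yes; hard starting yes; oil pressure low yes (by misfire codes → oil pressure low); rough idle yes (by misfire codes → oil pressure low → rough idle); exhaust lean yes
(D) alone accounts for all the evidence.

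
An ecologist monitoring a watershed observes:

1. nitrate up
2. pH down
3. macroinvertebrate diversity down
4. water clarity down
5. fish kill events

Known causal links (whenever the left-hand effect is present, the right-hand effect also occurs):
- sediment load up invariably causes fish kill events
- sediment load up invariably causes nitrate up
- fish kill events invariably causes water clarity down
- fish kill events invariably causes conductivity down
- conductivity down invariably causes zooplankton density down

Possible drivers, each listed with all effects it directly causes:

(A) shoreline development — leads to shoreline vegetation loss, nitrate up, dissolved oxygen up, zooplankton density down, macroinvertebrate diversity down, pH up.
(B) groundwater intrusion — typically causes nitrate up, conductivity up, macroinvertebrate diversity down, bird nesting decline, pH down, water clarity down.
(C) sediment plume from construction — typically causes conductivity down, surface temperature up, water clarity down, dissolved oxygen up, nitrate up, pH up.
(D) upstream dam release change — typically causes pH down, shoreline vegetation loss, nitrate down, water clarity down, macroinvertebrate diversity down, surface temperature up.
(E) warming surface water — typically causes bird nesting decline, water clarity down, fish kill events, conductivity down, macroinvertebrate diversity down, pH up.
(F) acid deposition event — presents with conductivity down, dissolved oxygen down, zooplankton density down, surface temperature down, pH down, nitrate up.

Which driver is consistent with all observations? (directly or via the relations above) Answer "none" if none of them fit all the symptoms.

none

Checking each candidate against the observations:
(A) shoreline development — fails on pH down, water clarity down, fish kill events (predicts pH up, not pH down)
(B) groundwater intrusion — nitrate up +; pH down +; macroinvertebrate diversity down +; water clarity down +; fish kill events -
(C) sediment plume from construction — nitrate up +; pH down -; macroinvertebrate diversity down -; water clarity down +; fish kill events -
(D) upstream dam release change — nitrate up -; pH down +; macroinvertebrate diversity down +; water clarity down +; fish kill events -
(E) warming surface water — fails on nitrate up, pH down (predicts pH up, not pH down)
(F) acid deposition event — does not account for macroinvertebrate diversity down, water clarity down, fish kill events
None of the listed candidates fits everything.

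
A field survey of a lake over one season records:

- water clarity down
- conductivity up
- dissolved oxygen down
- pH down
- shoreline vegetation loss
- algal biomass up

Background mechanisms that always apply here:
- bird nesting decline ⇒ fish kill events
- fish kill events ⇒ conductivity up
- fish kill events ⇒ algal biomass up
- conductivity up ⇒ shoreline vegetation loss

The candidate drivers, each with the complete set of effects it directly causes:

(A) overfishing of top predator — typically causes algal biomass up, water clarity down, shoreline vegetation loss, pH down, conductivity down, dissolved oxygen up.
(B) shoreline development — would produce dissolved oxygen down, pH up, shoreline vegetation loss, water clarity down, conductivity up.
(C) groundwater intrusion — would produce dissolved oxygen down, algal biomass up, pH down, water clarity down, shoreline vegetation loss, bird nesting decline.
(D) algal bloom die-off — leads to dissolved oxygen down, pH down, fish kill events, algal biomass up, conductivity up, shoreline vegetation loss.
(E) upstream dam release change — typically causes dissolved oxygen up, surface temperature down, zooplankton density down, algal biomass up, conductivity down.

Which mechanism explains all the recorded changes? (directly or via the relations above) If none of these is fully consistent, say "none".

C

Per-candidate check:
(A) overfishing of top predator — water clarity down yes; conductivity up NO; dissolved oxygen down NO; pH down yes; shoreline vegetation loss yes; algal biomass up yes
(B) shoreline development — fails on pH down, algal biomass up (predicts pH up, not pH down)
(C) groundwater intrusion — accounts for every observation (conductivity up through bird nesting decline → fish kill events → conductivity up)
(D) algal bloom die-off — water clarity down NO; conductivity up yes; dissolved oxygen down yes; pH down yes; shoreline vegetation loss yes; algal biomass up yes
(E) upstream dam release change — fails on water clarity down, conductivity up, dissolved oxygen down, pH down, shoreline vegetation loss (predicts conductivity down, not conductivity up; predicts dissolved oxygen up, not dissolved oxygen down)
(C) alone accounts for all the evidence.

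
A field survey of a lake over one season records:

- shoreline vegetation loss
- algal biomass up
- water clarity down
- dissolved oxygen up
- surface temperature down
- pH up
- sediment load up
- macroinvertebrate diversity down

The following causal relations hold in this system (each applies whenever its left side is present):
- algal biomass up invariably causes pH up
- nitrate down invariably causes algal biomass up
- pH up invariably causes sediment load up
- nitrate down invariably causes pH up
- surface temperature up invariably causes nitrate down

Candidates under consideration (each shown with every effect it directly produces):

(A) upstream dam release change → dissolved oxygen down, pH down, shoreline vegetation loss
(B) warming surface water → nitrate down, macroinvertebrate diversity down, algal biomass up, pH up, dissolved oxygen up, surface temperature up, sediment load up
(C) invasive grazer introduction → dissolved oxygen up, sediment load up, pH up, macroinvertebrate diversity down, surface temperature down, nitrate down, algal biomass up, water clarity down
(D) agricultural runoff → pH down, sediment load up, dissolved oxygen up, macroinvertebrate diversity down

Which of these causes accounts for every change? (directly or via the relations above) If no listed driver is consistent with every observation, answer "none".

none

Checking each candidate against the observations:
(A) upstream dam release change — shoreline vegetation loss ✓; algal biomass up ✗; water clarity down ✗; dissolved oxygen up ✗; surface temperature down ✗; pH up ✗; sediment load up ✗; macroinvertebrate diversity down ✗
(B) warming surface water — shoreline vegetation loss ✗; algal biomass up ✓; water clarity down ✗; dissolved oxygen up ✓; surface temperature down ✗; pH up ✓; sediment load up ✓; macroinvertebrate diversity down ✓
(C) invasive grazer introduction — does not account for shoreline vegetation loss
(D) agricultural runoff — shoreline vegetation loss ✗; algal biomass up ✗; water clarity down ✗; dissolved oxygen up ✓; surface temperature down ✗; pH up ✗; sediment load up ✓; macroinvertebrate diversity down ✓
Every candidate fails on at least one observation.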